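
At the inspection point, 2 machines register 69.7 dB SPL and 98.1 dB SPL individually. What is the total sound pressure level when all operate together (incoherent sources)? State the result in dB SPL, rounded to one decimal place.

Incoherent sources combine by intensity addition: L_total = 10·log₁₀(Σ 10^(L_i/10)).
Σ 10^(L/10) = 10^(69.7/10) + 10^(98.1/10) = 6.466e+09.
L_total = 10·log₁₀(6.466e+09) = 98.11 dB SPL.

98.1 dB SPL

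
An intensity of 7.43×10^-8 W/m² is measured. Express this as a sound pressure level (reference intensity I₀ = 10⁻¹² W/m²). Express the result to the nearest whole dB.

I/I₀ = 7.43×10^-8/10⁻¹² = 7.43×10^4, and L = 10·log₁₀(I/I₀).
L = 10·(0.8710 + 4) = 48.71 dB.

49 dB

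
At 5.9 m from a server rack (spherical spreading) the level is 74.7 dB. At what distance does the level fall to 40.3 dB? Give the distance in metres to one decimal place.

309.6 m

The 34.4 dB drop corresponds to a distance ratio of 10^(34.4/20) for a point source.
r₂ = 5.9·10^((74.7−40.3)/20) = 5.9·10^(34.4/20) = 309.64 m.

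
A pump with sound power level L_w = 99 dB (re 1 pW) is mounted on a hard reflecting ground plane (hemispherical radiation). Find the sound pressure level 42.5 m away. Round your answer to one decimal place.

58.5 dB

Free-field hemispherical radiation: L_p = L_w − 10·log₁₀(2π·r²), r = 42.5 m.
2π·r² = 1.135e+04 m², 10·log₁₀ of that is 40.550 dB.
L_p = 99 − 40.550 = 58.45 dB.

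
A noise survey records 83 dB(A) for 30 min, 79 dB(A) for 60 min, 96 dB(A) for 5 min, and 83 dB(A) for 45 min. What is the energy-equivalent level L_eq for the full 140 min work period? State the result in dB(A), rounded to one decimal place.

L_eq = 10·log₁₀[(1/T)·Σ tᵢ·10^(Lᵢ/10)] with T = 140 min.
Σ tᵢ·10^(Lᵢ/10) = 30·10^(83/10) + 60·10^(79/10) + 5·10^(96/10) + 45·10^(83/10) = 3.964e+10.
L_eq = 10·log₁₀(3.964e+10/140) = 84.52 dB(A).

84.5 dB(A)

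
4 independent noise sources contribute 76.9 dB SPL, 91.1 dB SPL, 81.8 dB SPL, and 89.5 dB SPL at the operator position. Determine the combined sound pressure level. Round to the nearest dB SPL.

94 dB SPL

For uncorrelated sources the intensities add, so convert each level to linear form, sum, and take 10·log₁₀ of the total.
Σ 10^(L/10) = 10^(76.9/10) + 10^(91.1/10) + 10^(81.8/10) + 10^(89.5/10) = 2.380e+09.
L_total = 10·log₁₀(2.380e+09) = 93.77 dB SPL.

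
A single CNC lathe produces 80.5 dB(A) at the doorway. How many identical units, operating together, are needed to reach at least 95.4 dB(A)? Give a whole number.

31

Need L₁ + 10·log₁₀ N ≥ 95.4, i.e. log₁₀ N ≥ 1.49.
N ≥ 10^(14.9/10) = 30.903, so N = 31.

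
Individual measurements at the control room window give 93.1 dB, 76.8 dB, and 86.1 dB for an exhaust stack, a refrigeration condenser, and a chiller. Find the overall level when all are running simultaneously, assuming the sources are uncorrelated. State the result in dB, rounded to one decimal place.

94.0 dB

Incoherent sources combine by intensity addition: L_total = 10·log₁₀(Σ 10^(L_i/10)).
Σ 10^(L/10) = 10^(93.1/10) + 10^(76.8/10) + 10^(86.1/10) = 2.497e+09.
L_total = 10·log₁₀(2.497e+09) = 93.97 dB.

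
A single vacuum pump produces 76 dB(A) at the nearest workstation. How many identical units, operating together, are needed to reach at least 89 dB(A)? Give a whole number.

20

Need L₁ + 10·log₁₀ N ≥ 89, i.e. log₁₀ N ≥ 1.30.
N ≥ 10^(13.0/10) = 19.953, so N = 20.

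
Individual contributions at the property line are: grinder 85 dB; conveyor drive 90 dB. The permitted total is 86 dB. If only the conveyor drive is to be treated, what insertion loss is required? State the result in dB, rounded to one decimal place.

10.9 dB

Fixed contribution from the other source: Σ 10^(L/10) = 10^(85/10) = 3.162e+08 (85.00 dB).
To meet 86 dB overall, the treated conveyor drive may contribute at most 10^(86/10) − 3.162e+08 = 8.188e+07, i.e. 79.13 dB.
Required insertion loss = 90 − 79.13 = 10.87 dB.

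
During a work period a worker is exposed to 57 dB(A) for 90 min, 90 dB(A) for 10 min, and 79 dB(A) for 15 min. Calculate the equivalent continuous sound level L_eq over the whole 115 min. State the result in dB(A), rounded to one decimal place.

L_eq = 10·log₁₀[(1/T)·Σ tᵢ·10^(Lᵢ/10)] with T = 115 min.
Σ tᵢ·10^(Lᵢ/10) = 90·10^(57/10) + 10·10^(90/10) + 15·10^(79/10) = 1.124e+10.
L_eq = 10·log₁₀(1.124e+10/115) = 79.90 dB(A).

79.9 dB(A)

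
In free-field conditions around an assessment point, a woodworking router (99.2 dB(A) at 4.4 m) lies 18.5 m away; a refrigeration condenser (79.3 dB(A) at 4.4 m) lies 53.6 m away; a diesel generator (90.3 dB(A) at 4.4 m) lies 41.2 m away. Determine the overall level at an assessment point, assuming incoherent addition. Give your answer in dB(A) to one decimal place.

86.8 dB(A)

Propagate each source to the receiver with L = L_ref − 20·log₁₀(r/r_ref), then add intensities.
woodworking router: 99.2 − 20·log₁₀(18.5/4.4) = 99.2 − 12.47 = 86.73 dB(A).
refrigeration condenser: 79.3 − 20·log₁₀(53.6/4.4) = 79.3 − 21.71 = 57.59 dB(A).
diesel generator: 90.3 − 20·log₁₀(41.2/4.4) = 90.3 − 19.43 = 70.87 dB(A).
Σ 10^(L/10) = 4.833e+08 → L_total = 10·log₁₀(4.833e+08) = 86.84 dB(A).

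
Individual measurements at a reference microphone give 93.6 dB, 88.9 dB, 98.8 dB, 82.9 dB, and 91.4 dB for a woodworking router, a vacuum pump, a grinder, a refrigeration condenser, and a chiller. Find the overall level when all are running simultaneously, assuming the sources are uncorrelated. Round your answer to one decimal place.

100.9 dB

Incoherent sources combine by intensity addition: L_total = 10·log₁₀(Σ 10^(L_i/10)).
Σ 10^(L/10) = 10^(93.6/10) + 10^(88.9/10) + 10^(98.8/10) + 10^(82.9/10) + 10^(91.4/10) = 1.223e+10.
L_total = 10·log₁₀(1.223e+10) = 100.87 dB.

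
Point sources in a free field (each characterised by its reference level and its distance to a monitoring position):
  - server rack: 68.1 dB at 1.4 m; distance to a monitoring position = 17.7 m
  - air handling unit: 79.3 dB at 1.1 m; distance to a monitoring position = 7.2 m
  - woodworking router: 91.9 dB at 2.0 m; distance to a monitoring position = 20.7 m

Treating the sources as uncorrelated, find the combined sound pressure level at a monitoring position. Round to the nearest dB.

72 dB

Apply inverse-square spreading to bring every level to the receiver, then sum 10^(L/10).
server rack: 68.1 − 20·log₁₀(17.7/1.4) = 68.1 − 22.04 = 46.06 dB.
air handling unit: 79.3 − 20·log₁₀(7.2/1.1) = 79.3 − 16.32 = 62.98 dB.
woodworking router: 91.9 − 20·log₁₀(20.7/2.0) = 91.9 − 20.30 = 71.60 dB.
Σ 10^(L/10) = 1.649e+07 → L_total = 10·log₁₀(1.649e+07) = 72.17 dB.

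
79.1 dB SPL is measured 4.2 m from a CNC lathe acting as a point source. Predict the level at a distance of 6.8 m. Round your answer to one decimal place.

Spherical spreading from a point source gives a 20·log₁₀(r₂/r₁) drop.
L₂ = 79.1 − 20·log₁₀(6.8/4.2) = 79.1 − 4.185 = 74.91 dB SPL.

74.9 dB SPL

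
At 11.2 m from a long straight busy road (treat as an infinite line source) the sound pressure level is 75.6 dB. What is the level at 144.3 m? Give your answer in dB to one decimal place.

64.5 dB

Cylindrical spreading from a line source gives a 10·log₁₀(r₂/r₁) drop.
L₂ = 75.6 − 10·log₁₀(144.3/11.2) = 75.6 − 11.100 = 64.50 dB.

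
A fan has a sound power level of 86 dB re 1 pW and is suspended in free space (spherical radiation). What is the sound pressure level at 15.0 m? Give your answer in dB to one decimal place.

Free-field spherical radiation: L_p = L_w − 10·log₁₀(4π·r²), r = 15.0 m.
4π·r² = 2827 m², 10·log₁₀ of that is 34.514 dB.
L_p = 86 − 34.514 = 51.49 dB.

51.5 dB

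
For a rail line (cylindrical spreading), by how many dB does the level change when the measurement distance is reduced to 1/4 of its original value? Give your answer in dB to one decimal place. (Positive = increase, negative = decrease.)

With cylindrical spreading the level changes by −10·log₁₀(r₂/r₁).
ΔL = −10·log₁₀(0.25) = +6.02 dB.

+6.0 dB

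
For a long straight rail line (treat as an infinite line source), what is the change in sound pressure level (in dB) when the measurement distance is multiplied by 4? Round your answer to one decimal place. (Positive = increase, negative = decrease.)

A line source loses 3 dB per doubling of distance; generally ΔL = −10·log₁₀(r₂/r₁).
ΔL = −10·log₁₀(4) = -6.02 dB.

-6.0 dB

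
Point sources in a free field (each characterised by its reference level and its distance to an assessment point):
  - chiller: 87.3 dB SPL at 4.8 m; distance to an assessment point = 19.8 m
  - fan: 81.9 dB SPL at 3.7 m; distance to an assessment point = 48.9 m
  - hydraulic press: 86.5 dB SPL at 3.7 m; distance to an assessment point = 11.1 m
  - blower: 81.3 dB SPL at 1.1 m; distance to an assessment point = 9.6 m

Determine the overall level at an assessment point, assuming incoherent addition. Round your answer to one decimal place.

79.2 dB SPL

First find each source's level at the receiver (point-source: −20·log₁₀(r/r_ref)), then combine on an intensity basis.
chiller: 87.3 − 20·log₁₀(19.8/4.8) = 87.3 − 12.31 = 74.99 dB SPL.
fan: 81.9 − 20·log₁₀(48.9/3.7) = 81.9 − 22.42 = 59.48 dB SPL.
hydraulic press: 86.5 − 20·log₁₀(11.1/3.7) = 86.5 − 9.54 = 76.96 dB SPL.
blower: 81.3 − 20·log₁₀(9.6/1.1) = 81.3 − 18.82 = 62.48 dB SPL.
Σ 10^(L/10) = 8.385e+07 → L_total = 10·log₁₀(8.385e+07) = 79.24 dB SPL.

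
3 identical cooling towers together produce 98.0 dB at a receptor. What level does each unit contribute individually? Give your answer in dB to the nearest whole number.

93 dB

3 equal contributions raise the level by 10·log₁₀ 3 = 4.771 dB, so each unit alone gives 98.0 − 4.771.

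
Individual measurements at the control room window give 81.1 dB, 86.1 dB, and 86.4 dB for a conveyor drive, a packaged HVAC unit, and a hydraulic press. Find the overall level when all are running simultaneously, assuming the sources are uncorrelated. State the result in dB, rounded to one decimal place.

89.9 dB

Incoherent sources combine by intensity addition: L_total = 10·log₁₀(Σ 10^(L_i/10)).
Σ 10^(L/10) = 10^(81.1/10) + 10^(86.1/10) + 10^(86.4/10) = 9.727e+08.
L_total = 10·log₁₀(9.727e+08) = 89.88 dB.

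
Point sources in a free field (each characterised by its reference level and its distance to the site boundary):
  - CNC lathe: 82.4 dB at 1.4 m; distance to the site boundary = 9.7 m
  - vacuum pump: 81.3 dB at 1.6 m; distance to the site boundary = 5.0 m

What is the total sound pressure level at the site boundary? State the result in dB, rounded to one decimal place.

Apply inverse-square spreading to bring every level to the receiver, then sum 10^(L/10).
CNC lathe: 82.4 − 20·log₁₀(9.7/1.4) = 82.4 − 16.81 = 65.59 dB.
vacuum pump: 81.3 − 20·log₁₀(5.0/1.6) = 81.3 − 9.90 = 71.40 dB.
Σ 10^(L/10) = 1.743e+07 → L_total = 10·log₁₀(1.743e+07) = 72.41 dB.

72.4 dB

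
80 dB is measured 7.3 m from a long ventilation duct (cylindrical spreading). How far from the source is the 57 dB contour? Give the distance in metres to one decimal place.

1456.5 m

For a line source L₁ − L₂ = 10·log₁₀(r₂/r₁), so r₂ = r₁·10^((L₁−L₂)/10).
r₂ = 7.3·10^((80−57)/10) = 7.3·10^(23.0/10) = 1456.54 m.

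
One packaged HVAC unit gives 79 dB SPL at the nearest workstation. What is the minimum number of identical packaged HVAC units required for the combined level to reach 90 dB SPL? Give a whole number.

13

N identical sources give L₁ + 10·log₁₀ N, so require 10·log₁₀ N ≥ 90 − 79 = 11.0 dB.
N ≥ 10^(11.0/10) = 12.589, so N = 13.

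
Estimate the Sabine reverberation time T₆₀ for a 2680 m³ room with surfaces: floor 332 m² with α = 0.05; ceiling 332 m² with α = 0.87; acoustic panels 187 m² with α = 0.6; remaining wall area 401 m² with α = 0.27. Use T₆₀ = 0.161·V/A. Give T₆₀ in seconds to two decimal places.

Summing Sᵢαᵢ: 332·0.05 + 332·0.87 + 187·0.6 + 401·0.27 = 525.91 m².
T₆₀ = 0.161·V/A = 0.161·2680/525.91 = 0.820 s.

0.82 s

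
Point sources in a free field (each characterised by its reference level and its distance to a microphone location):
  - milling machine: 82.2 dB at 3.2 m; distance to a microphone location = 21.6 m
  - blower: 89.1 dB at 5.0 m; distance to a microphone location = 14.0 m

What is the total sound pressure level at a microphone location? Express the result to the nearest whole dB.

First find each source's level at the receiver (point-source: −20·log₁₀(r/r_ref)), then combine on an intensity basis.
milling machine: 82.2 − 20·log₁₀(21.6/3.2) = 82.2 − 16.59 = 65.61 dB.
blower: 89.1 − 20·log₁₀(14.0/5.0) = 89.1 − 8.94 = 80.16 dB.
Σ 10^(L/10) = 1.073e+08 → L_total = 10·log₁₀(1.073e+08) = 80.31 dB.

80 dB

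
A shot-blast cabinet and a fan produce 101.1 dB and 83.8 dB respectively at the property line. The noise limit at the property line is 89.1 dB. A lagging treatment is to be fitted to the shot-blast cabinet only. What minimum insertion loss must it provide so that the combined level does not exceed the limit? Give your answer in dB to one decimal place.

13.5 dB

Everything except the shot-blast cabinet sums to 10^(83.8/10) = 2.399e+08 in linear terms, 83.80 dB.
The limit corresponds to 10^(89.1/10) = 8.128e+08; subtracting the fixed part leaves 5.729e+08 for the shot-blast cabinet, i.e. 87.58 dB.
Required insertion loss = 101.1 − 87.58 = 13.52 dB.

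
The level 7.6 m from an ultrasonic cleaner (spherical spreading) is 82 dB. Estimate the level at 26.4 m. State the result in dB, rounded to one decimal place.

Spherical spreading from a point source gives a 20·log₁₀(r₂/r₁) drop.
L₂ = 82 − 20·log₁₀(26.4/7.6) = 82 − 10.816 = 71.18 dB.

71.2 dB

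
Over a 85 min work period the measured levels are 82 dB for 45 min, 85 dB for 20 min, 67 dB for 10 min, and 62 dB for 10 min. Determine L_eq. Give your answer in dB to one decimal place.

82.0 dB

Weight each interval's intensity by its duration and average over T = 85 min:
Σ tᵢ·10^(Lᵢ/10) = 45·10^(82/10) + 20·10^(85/10) + 10·10^(67/10) + 10·10^(62/10) = 1.352e+10.
L_eq = 10·log₁₀(1.352e+10/85) = 82.02 dB.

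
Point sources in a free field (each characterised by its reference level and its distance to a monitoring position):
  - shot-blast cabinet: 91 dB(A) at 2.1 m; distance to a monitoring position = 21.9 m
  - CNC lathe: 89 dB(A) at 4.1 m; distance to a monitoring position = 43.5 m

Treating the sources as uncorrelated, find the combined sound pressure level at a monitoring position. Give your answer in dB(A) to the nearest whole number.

Apply inverse-square spreading to bring every level to the receiver, then sum 10^(L/10).
shot-blast cabinet: 91 − 20·log₁₀(21.9/2.1) = 91 − 20.36 = 70.64 dB(A).
CNC lathe: 89 − 20·log₁₀(43.5/4.1) = 89 − 20.51 = 68.49 dB(A).
Σ 10^(L/10) = 1.863e+07 → L_total = 10·log₁₀(1.863e+07) = 72.70 dB(A).

73 dB(A)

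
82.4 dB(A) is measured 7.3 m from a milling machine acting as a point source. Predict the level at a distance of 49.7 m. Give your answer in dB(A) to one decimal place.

Point-source attenuation: ΔL = 20·log₁₀(r₂/r₁) = 20·log₁₀(49.7/7.3) = 16.661 dB.
L₂ = 82.4 − 20·log₁₀(49.7/7.3) = 82.4 − 16.661 = 65.74 dB(A).

65.7 dB(A)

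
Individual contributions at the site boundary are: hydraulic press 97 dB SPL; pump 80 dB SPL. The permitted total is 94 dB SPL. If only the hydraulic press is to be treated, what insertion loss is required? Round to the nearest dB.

3 dB

Everything except the hydraulic press sums to 10^(80/10) = 1.000e+08 in linear terms, 80.00 dB SPL.
To meet 94 dB SPL overall, the treated hydraulic press may contribute at most 10^(94/10) − 1.000e+08 = 2.412e+09, i.e. 93.82 dB SPL.
Required insertion loss = 97 − 93.82 = 3.18 dB.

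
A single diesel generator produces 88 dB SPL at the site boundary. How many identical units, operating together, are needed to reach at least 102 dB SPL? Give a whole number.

N identical sources give L₁ + 10·log₁₀ N, so require 10·log₁₀ N ≥ 102 − 88 = 14.0 dB.
N ≥ 10^(14.0/10) = 25.119, so N = 26.

26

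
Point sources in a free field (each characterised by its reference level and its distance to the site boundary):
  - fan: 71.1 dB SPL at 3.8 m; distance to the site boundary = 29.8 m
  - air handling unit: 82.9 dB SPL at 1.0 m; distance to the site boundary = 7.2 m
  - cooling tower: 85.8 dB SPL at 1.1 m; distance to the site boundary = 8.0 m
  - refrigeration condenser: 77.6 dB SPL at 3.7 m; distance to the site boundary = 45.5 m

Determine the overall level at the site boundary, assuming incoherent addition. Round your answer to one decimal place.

Propagate each source to the receiver with L = L_ref − 20·log₁₀(r/r_ref), then add intensities.
fan: 71.1 − 20·log₁₀(29.8/3.8) = 71.1 − 17.89 = 53.21 dB SPL.
air handling unit: 82.9 − 20·log₁₀(7.2/1.0) = 82.9 − 17.15 = 65.75 dB SPL.
cooling tower: 85.8 − 20·log₁₀(8.0/1.1) = 85.8 − 17.23 = 68.57 dB SPL.
refrigeration condenser: 77.6 − 20·log₁₀(45.5/3.7) = 77.6 − 21.80 = 55.80 dB SPL.
Σ 10^(L/10) = 1.154e+07 → L_total = 10·log₁₀(1.154e+07) = 70.62 dB SPL.

70.6 dB SPL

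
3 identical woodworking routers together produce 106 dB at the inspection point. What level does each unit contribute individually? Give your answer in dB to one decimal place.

101.2 dB

3 equal contributions raise the level by 10·log₁₀ 3 = 4.771 dB, so each unit alone gives 106 − 4.771.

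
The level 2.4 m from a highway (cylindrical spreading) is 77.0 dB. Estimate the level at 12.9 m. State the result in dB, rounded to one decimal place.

69.7 dB

For a line source, L₂ = L₁ − 10·log₁₀(r₂/r₁).
L₂ = 77.0 − 10·log₁₀(12.9/2.4) = 77.0 − 7.304 = 69.70 dB.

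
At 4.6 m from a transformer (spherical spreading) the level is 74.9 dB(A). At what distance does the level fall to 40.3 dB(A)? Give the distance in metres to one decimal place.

247.0 m

Point-source spreading drops the level by 20·log₁₀(r₂/r₁); inverting, r₂/r₁ = 10^(ΔL/20).
r₂ = 4.6·10^((74.9−40.3)/20) = 4.6·10^(34.6/20) = 247.03 m.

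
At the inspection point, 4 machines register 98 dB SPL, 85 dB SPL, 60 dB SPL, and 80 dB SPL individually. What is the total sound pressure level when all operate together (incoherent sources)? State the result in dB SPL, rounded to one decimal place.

98.3 dB SPL

For uncorrelated sources the intensities add, so convert each level to linear form, sum, and take 10·log₁₀ of the total.
Σ 10^(L/10) = 10^(98/10) + 10^(85/10) + 10^(60/10) + 10^(80/10) = 6.727e+09.
L_total = 10·log₁₀(6.727e+09) = 98.28 dB SPL.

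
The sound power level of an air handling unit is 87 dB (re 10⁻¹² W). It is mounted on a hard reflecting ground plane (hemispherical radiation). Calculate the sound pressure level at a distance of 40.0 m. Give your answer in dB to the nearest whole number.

The power spreads over a hemisphere of area 2π·r², so L_p = L_w − 10·log₁₀(2π·r²).
2π·r² = 1.005e+04 m², 10·log₁₀ of that is 40.023 dB.
L_p = 87 − 40.023 = 46.98 dB.

47 dB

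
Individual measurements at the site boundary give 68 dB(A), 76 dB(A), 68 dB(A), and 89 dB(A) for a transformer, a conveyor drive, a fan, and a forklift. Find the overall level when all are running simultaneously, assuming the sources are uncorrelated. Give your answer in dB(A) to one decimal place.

For uncorrelated sources the intensities add, so convert each level to linear form, sum, and take 10·log₁₀ of the total.
Σ 10^(L/10) = 10^(68/10) + 10^(76/10) + 10^(68/10) + 10^(89/10) = 8.468e+08.
L_total = 10·log₁₀(8.468e+08) = 89.28 dB(A).

89.3 dB(A)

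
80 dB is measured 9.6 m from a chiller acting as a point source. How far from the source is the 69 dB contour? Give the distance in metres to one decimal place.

For a point source L₁ − L₂ = 20·log₁₀(r₂/r₁), so r₂ = r₁·10^((L₁−L₂)/20).
r₂ = 9.6·10^((80−69)/20) = 9.6·10^(11.0/20) = 34.06 m.

34.1 m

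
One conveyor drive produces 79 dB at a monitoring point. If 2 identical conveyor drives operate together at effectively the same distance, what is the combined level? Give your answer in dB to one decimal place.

With 2 equal, uncorrelated contributions the intensity is 2× that of one unit, giving a rise of 10·log₁₀ 2.
L_total = 79 + 10·log₁₀(2) = 79 + 3.010 = 82.01 dB.

82.0 dB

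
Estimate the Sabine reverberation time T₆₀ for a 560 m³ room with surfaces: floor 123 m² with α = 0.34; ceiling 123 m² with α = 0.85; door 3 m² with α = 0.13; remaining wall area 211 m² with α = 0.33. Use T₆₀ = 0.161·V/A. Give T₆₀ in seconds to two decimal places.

0.42 s

Total absorption A = 123·0.34 + 123·0.85 + 3·0.13 + 211·0.33 = 216.39 m² sabins.
T₆₀ = 0.161·V/A = 0.161·560/216.39 = 0.417 s.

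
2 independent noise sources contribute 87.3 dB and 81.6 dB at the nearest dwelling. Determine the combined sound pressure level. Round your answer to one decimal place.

88.3 dB

For uncorrelated sources the intensities add, so convert each level to linear form, sum, and take 10·log₁₀ of the total.
Σ 10^(L/10) = 10^(87.3/10) + 10^(81.6/10) = 6.816e+08.
L_total = 10·log₁₀(6.816e+08) = 88.34 dB.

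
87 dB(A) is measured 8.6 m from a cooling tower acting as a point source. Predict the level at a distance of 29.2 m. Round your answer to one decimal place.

76.4 dB(A)

Spherical spreading from a point source gives a 20·log₁₀(r₂/r₁) drop.
L₂ = 87 − 20·log₁₀(29.2/8.6) = 87 − 10.618 = 76.38 dB(A).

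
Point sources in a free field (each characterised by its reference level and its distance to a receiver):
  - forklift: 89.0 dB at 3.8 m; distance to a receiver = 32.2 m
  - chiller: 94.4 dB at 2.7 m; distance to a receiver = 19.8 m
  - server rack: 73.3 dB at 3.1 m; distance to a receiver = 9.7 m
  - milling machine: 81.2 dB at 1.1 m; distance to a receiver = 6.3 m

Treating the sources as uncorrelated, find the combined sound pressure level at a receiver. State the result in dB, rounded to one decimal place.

Apply inverse-square spreading to bring every level to the receiver, then sum 10^(L/10).
forklift: 89.0 − 20·log₁₀(32.2/3.8) = 89.0 − 18.56 = 70.44 dB.
chiller: 94.4 − 20·log₁₀(19.8/2.7) = 94.4 − 17.31 = 77.09 dB.
server rack: 73.3 − 20·log₁₀(9.7/3.1) = 73.3 − 9.91 = 63.39 dB.
milling machine: 81.2 − 20·log₁₀(6.3/1.1) = 81.2 − 15.16 = 66.04 dB.
Σ 10^(L/10) = 6.848e+07 → L_total = 10·log₁₀(6.848e+07) = 78.36 dB.

78.4 dB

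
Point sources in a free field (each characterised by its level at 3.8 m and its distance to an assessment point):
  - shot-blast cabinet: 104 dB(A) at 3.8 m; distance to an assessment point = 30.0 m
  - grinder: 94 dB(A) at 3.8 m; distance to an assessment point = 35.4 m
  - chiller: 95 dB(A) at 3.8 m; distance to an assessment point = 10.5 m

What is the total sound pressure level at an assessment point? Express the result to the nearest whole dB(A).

89 dB(A)

Propagate each source to the receiver with L = L_ref − 20·log₁₀(r/r_ref), then add intensities.
shot-blast cabinet: 104 − 20·log₁₀(30.0/3.8) = 104 − 17.95 = 86.05 dB(A).
grinder: 94 − 20·log₁₀(35.4/3.8) = 94 − 19.38 = 74.62 dB(A).
chiller: 95 − 20·log₁₀(10.5/3.8) = 95 − 8.83 = 86.17 dB(A).
Σ 10^(L/10) = 8.461e+08 → L_total = 10·log₁₀(8.461e+08) = 89.27 dB(A).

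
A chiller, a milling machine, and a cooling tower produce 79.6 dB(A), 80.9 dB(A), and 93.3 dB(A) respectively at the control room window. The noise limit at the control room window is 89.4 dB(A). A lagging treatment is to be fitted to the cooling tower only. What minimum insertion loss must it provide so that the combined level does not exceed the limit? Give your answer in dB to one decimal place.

5.1 dB

Fixed contribution from the other sources: Σ 10^(L/10) = 10^(79.6/10) + 10^(80.9/10) = 2.142e+08 (83.31 dB(A)).
To meet 89.4 dB(A) overall, the treated cooling tower may contribute at most 10^(89.4/10) − 2.142e+08 = 6.567e+08, i.e. 88.17 dB(A).
Required insertion loss = 93.3 − 88.17 = 5.13 dB.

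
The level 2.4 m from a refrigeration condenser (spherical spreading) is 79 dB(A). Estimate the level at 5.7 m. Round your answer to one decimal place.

71.5 dB(A)

For a point source, L₂ = L₁ − 20·log₁₀(r₂/r₁).
L₂ = 79 − 20·log₁₀(5.7/2.4) = 79 − 7.513 = 71.49 dB(A).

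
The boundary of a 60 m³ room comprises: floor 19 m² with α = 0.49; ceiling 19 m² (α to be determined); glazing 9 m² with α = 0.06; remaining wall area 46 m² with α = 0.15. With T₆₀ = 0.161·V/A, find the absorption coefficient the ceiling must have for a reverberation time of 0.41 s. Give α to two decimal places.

0.36

Required total absorption A = 0.161·60/0.41 = 23.56 m².
Absorption from the other surfaces = 19·0.49 + 9·0.06 + 46·0.15 = 16.75 m², so the ceiling must supply 6.81 m² over 19 m².
α = 6.81/19 = 0.358.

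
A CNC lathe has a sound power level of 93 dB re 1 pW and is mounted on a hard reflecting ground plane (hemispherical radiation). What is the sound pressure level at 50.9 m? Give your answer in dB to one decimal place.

50.9 dB

Free-field hemispherical radiation: L_p = L_w − 10·log₁₀(2π·r²), r = 50.9 m.
2π·r² = 1.628e+04 m², 10·log₁₀ of that is 42.116 dB.
L_p = 93 − 42.116 = 50.88 dB.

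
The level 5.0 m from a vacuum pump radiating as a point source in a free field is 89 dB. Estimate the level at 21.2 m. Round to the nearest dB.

76 dB

For a point source, L₂ = L₁ − 20·log₁₀(r₂/r₁).
L₂ = 89 − 20·log₁₀(21.2/5.0) = 89 − 12.547 = 76.45 dB.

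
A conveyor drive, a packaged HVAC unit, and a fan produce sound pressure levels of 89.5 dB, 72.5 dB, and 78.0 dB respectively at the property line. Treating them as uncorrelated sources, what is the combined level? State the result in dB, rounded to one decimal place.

For uncorrelated sources the intensities add, so convert each level to linear form, sum, and take 10·log₁₀ of the total.
Σ 10^(L/10) = 10^(89.5/10) + 10^(72.5/10) + 10^(78.0/10) = 9.721e+08.
L_total = 10·log₁₀(9.721e+08) = 89.88 dB.

89.9 dB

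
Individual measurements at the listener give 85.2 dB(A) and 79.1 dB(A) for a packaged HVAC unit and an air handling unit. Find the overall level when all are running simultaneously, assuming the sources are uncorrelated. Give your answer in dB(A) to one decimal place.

86.2 dB(A)

Incoherent sources combine by intensity addition: L_total = 10·log₁₀(Σ 10^(L_i/10)).
Σ 10^(L/10) = 10^(85.2/10) + 10^(79.1/10) = 4.124e+08.
L_total = 10·log₁₀(4.124e+08) = 86.15 dB(A).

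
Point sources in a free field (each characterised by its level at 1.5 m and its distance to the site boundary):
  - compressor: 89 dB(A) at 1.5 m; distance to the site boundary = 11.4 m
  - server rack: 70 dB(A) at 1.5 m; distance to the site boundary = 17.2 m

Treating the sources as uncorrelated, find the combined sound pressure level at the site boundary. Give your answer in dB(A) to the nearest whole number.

71 dB(A)

Propagate each source to the receiver with L = L_ref − 20·log₁₀(r/r_ref), then add intensities.
compressor: 89 − 20·log₁₀(11.4/1.5) = 89 − 17.62 = 71.38 dB(A).
server rack: 70 − 20·log₁₀(17.2/1.5) = 70 − 21.19 = 48.81 dB(A).
Σ 10^(L/10) = 1.383e+07 → L_total = 10·log₁₀(1.383e+07) = 71.41 dB(A).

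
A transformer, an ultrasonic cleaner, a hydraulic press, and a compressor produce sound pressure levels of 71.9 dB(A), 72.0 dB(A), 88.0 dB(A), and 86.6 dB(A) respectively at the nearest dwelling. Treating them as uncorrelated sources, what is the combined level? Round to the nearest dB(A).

90 dB(A)

Incoherent sources combine by intensity addition: L_total = 10·log₁₀(Σ 10^(L_i/10)).
Σ 10^(L/10) = 10^(71.9/10) + 10^(72.0/10) + 10^(88.0/10) + 10^(86.6/10) = 1.119e+09.
L_total = 10·log₁₀(1.119e+09) = 90.49 dB(A).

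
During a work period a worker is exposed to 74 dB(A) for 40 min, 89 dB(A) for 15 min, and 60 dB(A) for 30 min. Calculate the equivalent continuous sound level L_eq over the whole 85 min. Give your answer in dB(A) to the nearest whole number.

82 dB(A)

The energy average is taken in the linear domain: L_eq = 10·log₁₀[(Σ tᵢ·10^(Lᵢ/10))/T], T = 85 min.
Σ tᵢ·10^(Lᵢ/10) = 40·10^(74/10) + 15·10^(89/10) + 30·10^(60/10) = 1.295e+10.
L_eq = 10·log₁₀(1.295e+10/85) = 81.83 dB(A).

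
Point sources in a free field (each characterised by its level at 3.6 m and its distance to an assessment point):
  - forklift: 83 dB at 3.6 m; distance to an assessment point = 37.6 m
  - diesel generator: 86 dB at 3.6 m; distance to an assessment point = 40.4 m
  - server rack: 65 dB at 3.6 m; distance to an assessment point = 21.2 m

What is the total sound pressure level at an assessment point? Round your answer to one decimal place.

First find each source's level at the receiver (point-source: −20·log₁₀(r/r_ref)), then combine on an intensity basis.
forklift: 83 − 20·log₁₀(37.6/3.6) = 83 − 20.38 = 62.62 dB.
diesel generator: 86 − 20·log₁₀(40.4/3.6) = 86 − 21.00 = 65.00 dB.
server rack: 65 − 20·log₁₀(21.2/3.6) = 65 − 15.40 = 49.60 dB.
Σ 10^(L/10) = 5.081e+06 → L_total = 10·log₁₀(5.081e+06) = 67.06 dB.

67.1 dB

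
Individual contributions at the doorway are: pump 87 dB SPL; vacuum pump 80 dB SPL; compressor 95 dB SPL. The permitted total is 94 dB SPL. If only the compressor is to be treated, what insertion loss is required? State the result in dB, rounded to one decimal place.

2.2 dB

The untreated sources together contribute 10^(87/10) + 10^(80/10) = 6.012e+08, i.e. 87.79 dB SPL.
The limit corresponds to 10^(94/10) = 2.512e+09; subtracting the fixed part leaves 1.911e+09 for the compressor, i.e. 92.81 dB SPL.
So the compressor must be reduced from 95 to 92.81 dB SPL: IL = 2.19 dB.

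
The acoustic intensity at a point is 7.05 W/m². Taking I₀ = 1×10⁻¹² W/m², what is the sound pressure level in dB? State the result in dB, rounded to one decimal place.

128.5 dB

Dividing by I₀ shifts the exponent by 12: I/I₀ = 7.05×10^12.
L = 10·(0.8482 + 12) = 128.48 dB.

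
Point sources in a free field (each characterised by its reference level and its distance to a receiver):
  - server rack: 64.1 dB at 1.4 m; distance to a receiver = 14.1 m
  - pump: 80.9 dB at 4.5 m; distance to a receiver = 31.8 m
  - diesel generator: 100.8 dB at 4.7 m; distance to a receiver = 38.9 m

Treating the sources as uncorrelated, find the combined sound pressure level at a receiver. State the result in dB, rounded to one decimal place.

First find each source's level at the receiver (point-source: −20·log₁₀(r/r_ref)), then combine on an intensity basis.
server rack: 64.1 − 20·log₁₀(14.1/1.4) = 64.1 − 20.06 = 44.04 dB.
pump: 80.9 − 20·log₁₀(31.8/4.5) = 80.9 − 16.98 = 63.92 dB.
diesel generator: 100.8 − 20·log₁₀(38.9/4.7) = 100.8 − 18.36 = 82.44 dB.
Σ 10^(L/10) = 1.780e+08 → L_total = 10·log₁₀(1.780e+08) = 82.50 dB.

82.5 dB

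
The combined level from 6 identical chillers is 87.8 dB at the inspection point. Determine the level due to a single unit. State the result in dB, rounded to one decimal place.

6 equal contributions raise the level by 10·log₁₀ 6 = 7.782 dB, so each unit alone gives 87.8 − 7.782.

80.0 dB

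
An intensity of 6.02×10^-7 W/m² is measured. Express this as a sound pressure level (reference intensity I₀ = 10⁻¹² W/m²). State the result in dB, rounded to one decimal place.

L = 10·log₁₀(I/I₀) = 10·log₁₀(6.02×10^-7/10⁻¹²) = 10·log₁₀(6.02×10^5).
L = 10·(0.7796 + 5) = 57.80 dB.

57.8 dB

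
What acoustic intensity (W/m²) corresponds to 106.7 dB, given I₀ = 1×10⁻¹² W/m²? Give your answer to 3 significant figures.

I = I₀·10^(L/10) = 10⁻¹² × 10^(106.7/10) = 10^(-1.330).

0.0468 W/m²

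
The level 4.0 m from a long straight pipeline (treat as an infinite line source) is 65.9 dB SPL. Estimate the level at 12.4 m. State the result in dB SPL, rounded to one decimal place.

61.0 dB SPL

Line-source attenuation: ΔL = 10·log₁₀(r₂/r₁) = 10·log₁₀(12.4/4.0) = 4.914 dB.
L₂ = 65.9 − 10·log₁₀(12.4/4.0) = 65.9 − 4.914 = 60.99 dB SPL.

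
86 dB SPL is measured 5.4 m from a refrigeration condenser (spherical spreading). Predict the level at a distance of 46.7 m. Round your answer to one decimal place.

67.3 dB SPL

Spherical spreading from a point source gives a 20·log₁₀(r₂/r₁) drop.
L₂ = 86 − 20·log₁₀(46.7/5.4) = 86 − 18.738 = 67.26 dB SPL.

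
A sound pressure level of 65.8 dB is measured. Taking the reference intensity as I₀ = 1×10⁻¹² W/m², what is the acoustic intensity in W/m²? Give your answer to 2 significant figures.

I/I₀ = 10^(65.8/10) = 3.802e+06, so I = 3.802e+06 × 10⁻¹² W/m².

3.8e-06 W/m²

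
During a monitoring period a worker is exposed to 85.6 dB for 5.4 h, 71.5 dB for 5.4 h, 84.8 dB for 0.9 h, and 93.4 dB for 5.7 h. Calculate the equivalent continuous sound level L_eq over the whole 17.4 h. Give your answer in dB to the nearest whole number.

Weight each interval's intensity by its duration and average over T = 17.4 h:
Σ tᵢ·10^(Lᵢ/10) = 5.4·10^(85.6/10) + 5.4·10^(71.5/10) + 0.9·10^(84.8/10) + 5.7·10^(93.4/10) = 1.478e+10.
L_eq = 10·log₁₀(1.478e+10/17.4) = 89.29 dB.

89 dB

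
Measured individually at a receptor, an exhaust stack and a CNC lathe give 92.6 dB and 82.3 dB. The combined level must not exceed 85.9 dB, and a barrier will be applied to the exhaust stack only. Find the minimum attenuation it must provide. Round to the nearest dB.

Fixed contribution from the other source: Σ 10^(L/10) = 10^(82.3/10) = 1.698e+08 (82.30 dB).
To meet 85.9 dB overall, the treated exhaust stack may contribute at most 10^(85.9/10) − 1.698e+08 = 2.192e+08, i.e. 83.41 dB.
Required insertion loss = 92.6 − 83.41 = 9.19 dB.

9 dB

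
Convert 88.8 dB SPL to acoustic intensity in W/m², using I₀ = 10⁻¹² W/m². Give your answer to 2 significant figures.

0.00076 W/m²

I/I₀ = 10^(88.8/10) = 7.586e+08, so I = 7.586e+08 × 10⁻¹² W/m².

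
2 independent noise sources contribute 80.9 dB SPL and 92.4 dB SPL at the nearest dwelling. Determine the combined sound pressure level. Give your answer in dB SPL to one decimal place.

Incoherent sources combine by intensity addition: L_total = 10·log₁₀(Σ 10^(L_i/10)).
Σ 10^(L/10) = 10^(80.9/10) + 10^(92.4/10) = 1.861e+09.
L_total = 10·log₁₀(1.861e+09) = 92.70 dB SPL.

92.7 dB SPL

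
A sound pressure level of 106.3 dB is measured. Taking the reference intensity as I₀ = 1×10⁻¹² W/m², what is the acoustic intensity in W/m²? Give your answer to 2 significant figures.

L = 10·log₁₀(I/I₀) ⇒ I = I₀·10^(L/10) = 10⁻¹² × 10^10.63.

0.043 W/m²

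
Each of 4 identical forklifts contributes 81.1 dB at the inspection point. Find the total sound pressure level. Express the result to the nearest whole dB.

With 4 equal, uncorrelated contributions the intensity is 4× that of one unit, giving a rise of 10·log₁₀ 4.
L_total = 81.1 + 10·log₁₀(4) = 81.1 + 6.021 = 87.12 dB.

87 dB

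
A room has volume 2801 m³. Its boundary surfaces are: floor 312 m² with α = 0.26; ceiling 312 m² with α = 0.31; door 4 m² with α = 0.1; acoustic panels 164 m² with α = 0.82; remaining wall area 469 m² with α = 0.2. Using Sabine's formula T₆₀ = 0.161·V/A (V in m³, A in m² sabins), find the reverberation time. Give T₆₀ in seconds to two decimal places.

Total absorption A = 312·0.26 + 312·0.31 + 4·0.1 + 164·0.82 + 469·0.2 = 406.52 m² sabins.
T₆₀ = 0.161 × 2801 / 406.52 = 1.109 s.

1.11 s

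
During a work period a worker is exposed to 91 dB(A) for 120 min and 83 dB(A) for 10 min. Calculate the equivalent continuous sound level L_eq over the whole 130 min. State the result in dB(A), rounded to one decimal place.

90.7 dB(A)

Weight each interval's intensity by its duration and average over T = 130 min:
Σ tᵢ·10^(Lᵢ/10) = 120·10^(91/10) + 10·10^(83/10) = 1.531e+11.
L_eq = 10·log₁₀(1.531e+11/130) = 90.71 dB(A).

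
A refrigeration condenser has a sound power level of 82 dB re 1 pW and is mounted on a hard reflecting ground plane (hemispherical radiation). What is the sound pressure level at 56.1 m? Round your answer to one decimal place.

39.0 dB

Free-field hemispherical radiation: L_p = L_w − 10·log₁₀(2π·r²), r = 56.1 m.
2π·r² = 1.977e+04 m², 10·log₁₀ of that is 42.961 dB.
L_p = 82 − 42.961 = 39.04 dB.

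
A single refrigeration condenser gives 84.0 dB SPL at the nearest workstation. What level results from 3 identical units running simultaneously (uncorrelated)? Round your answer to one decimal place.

88.8 dB SPL

L_total = L₁ + 10·log₁₀ N for N identical incoherent sources.
L_total = 84.0 + 10·log₁₀(3) = 84.0 + 4.771 = 88.77 dB SPL.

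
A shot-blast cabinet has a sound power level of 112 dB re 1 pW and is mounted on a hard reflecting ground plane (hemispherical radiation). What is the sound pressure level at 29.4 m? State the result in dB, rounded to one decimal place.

L_p = L_w − 10·log₁₀(2π·r²) with r = 29.4 m.
2π·r² = 5431 m², 10·log₁₀ of that is 37.349 dB.
L_p = 112 − 37.349 = 74.65 dB.

74.7 dB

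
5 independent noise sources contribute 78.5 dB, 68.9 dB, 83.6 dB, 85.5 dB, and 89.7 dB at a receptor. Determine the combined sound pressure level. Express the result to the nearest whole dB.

For uncorrelated sources the intensities add, so convert each level to linear form, sum, and take 10·log₁₀ of the total.
Σ 10^(L/10) = 10^(78.5/10) + 10^(68.9/10) + 10^(83.6/10) + 10^(85.5/10) + 10^(89.7/10) = 1.596e+09.
L_total = 10·log₁₀(1.596e+09) = 92.03 dB.

92 dB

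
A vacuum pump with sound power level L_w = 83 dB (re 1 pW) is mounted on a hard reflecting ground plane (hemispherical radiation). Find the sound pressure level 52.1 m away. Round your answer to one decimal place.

L_p = L_w − 10·log₁₀(2π·r²) with r = 52.1 m.
2π·r² = 1.706e+04 m², 10·log₁₀ of that is 42.319 dB.
L_p = 83 − 42.319 = 40.68 dB.

40.7 dB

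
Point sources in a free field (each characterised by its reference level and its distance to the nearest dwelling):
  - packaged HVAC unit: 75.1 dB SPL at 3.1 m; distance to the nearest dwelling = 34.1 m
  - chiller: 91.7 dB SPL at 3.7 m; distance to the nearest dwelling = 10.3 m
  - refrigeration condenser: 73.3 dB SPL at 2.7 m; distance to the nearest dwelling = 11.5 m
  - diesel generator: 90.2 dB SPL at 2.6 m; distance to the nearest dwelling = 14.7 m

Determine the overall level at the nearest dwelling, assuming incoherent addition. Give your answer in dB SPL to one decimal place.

83.5 dB SPL

First find each source's level at the receiver (point-source: −20·log₁₀(r/r_ref)), then combine on an intensity basis.
packaged HVAC unit: 75.1 − 20·log₁₀(34.1/3.1) = 75.1 − 20.83 = 54.27 dB SPL.
chiller: 91.7 − 20·log₁₀(10.3/3.7) = 91.7 − 8.89 = 82.81 dB SPL.
refrigeration condenser: 73.3 − 20·log₁₀(11.5/2.7) = 73.3 − 12.59 = 60.71 dB SPL.
diesel generator: 90.2 − 20·log₁₀(14.7/2.6) = 90.2 − 15.05 = 75.15 dB SPL.
Σ 10^(L/10) = 2.251e+08 → L_total = 10·log₁₀(2.251e+08) = 83.52 dB SPL.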